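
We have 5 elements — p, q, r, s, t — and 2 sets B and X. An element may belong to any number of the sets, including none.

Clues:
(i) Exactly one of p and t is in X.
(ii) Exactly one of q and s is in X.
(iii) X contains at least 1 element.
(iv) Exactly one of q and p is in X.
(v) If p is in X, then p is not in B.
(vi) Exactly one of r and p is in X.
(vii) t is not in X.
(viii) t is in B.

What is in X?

X = {p, s}

From (vii): t ∉ X.
From (viii): t ∈ B.
(i) (exactly one): p ∈ X.
(iv) (exactly one): q ∉ X.
(v): p ∉ B.
(vi) (exactly one): r ∉ X.
(ii) (exactly one): s ∈ X.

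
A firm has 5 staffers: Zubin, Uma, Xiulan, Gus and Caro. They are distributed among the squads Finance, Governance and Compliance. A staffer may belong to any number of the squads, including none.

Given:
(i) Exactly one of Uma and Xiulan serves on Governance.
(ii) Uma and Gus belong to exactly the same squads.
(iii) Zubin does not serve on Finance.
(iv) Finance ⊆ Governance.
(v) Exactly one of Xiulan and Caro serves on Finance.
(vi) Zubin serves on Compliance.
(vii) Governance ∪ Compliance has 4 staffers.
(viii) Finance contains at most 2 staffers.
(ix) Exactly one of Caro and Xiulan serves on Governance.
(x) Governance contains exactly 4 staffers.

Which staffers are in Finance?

Finance = {Caro}

From (iii): Zubin ∉ Finance.
From (vi): Zubin ∈ Compliance.
Suppose Uma ∈ Finance: no assignment then satisfies all the clues, so Uma ∉ Finance.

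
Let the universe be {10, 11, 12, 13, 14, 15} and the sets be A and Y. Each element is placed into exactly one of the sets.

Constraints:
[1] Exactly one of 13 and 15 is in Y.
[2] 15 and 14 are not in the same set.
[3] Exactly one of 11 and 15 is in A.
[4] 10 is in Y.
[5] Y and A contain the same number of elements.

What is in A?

From (4): 10 ∈ Y.
Suppose 11 ∉ A: no assignment then satisfies all the clues, so 11 ∈ A.

A = {11, 13, 14}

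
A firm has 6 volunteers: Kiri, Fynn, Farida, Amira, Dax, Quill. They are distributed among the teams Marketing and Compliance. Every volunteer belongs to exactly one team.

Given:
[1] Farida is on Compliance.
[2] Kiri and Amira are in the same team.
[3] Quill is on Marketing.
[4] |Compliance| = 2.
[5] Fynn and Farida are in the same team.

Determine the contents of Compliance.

From (1): Farida ∈ Compliance.
From (3): Quill ∈ Marketing.
(5): Fynn matches Farida: Fynn ∉ Marketing.
(5): Fynn matches Farida: Fynn ∈ Compliance.
(4): Compliance already has 2, so the rest are out.
Only one team left: Kiri ∈ Marketing.
Only one team left: Amira ∈ Marketing.
Only one team left: Dax ∈ Marketing.

Compliance = {Farida, Fynn}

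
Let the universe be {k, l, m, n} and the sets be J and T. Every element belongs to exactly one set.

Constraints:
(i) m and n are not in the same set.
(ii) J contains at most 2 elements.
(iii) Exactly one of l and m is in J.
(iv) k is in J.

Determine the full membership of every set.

J = {k, m}; T = {l, n}

From (iv): k ∈ J.
Suppose l ∈ J: no assignment then satisfies all the clues, so l ∉ J.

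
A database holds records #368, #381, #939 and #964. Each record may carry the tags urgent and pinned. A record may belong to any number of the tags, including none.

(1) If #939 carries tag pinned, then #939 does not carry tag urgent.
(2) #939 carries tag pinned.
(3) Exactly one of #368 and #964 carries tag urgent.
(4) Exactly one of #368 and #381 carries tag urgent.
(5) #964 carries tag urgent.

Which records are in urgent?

urgent = {#381, #964}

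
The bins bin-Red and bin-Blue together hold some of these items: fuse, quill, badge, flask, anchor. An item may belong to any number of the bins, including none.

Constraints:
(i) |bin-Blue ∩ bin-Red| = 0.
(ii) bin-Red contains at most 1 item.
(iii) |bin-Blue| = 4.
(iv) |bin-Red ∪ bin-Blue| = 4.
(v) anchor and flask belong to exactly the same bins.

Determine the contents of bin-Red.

bin-Red = {}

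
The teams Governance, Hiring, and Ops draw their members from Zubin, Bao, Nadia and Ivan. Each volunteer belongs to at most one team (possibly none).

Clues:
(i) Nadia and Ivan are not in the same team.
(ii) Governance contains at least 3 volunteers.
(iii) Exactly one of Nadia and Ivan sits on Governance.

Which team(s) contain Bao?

Bao: Governance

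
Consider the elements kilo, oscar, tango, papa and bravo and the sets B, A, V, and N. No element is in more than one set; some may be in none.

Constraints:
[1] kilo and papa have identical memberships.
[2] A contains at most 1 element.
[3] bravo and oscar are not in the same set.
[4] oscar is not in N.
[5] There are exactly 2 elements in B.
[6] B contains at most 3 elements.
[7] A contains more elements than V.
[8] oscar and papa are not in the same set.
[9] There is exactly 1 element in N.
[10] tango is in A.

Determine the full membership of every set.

B = {kilo, papa}; A = {tango}; V = {}; N = {bravo}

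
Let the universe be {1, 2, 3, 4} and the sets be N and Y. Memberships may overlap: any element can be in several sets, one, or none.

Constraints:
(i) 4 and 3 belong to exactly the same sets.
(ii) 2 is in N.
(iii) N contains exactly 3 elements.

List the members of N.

N = {2, 3, 4}

From (ii): 2 ∈ N.
Suppose 1 ∈ N: no assignment then satisfies all the clues, so 1 ∉ N.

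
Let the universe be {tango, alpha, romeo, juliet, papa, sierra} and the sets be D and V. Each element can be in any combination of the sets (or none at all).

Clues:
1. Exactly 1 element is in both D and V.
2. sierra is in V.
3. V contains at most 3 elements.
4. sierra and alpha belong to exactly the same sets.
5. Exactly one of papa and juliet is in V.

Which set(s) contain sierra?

sierra: V

From (2): sierra ∈ V.
(4): alpha matches sierra: alpha ∈ V.
Suppose sierra ∈ D: no assignment then satisfies all the clues, so sierra ∉ D.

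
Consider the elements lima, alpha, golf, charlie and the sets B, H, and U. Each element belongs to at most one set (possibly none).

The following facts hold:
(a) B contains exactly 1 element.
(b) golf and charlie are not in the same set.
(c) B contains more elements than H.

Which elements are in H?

H = {}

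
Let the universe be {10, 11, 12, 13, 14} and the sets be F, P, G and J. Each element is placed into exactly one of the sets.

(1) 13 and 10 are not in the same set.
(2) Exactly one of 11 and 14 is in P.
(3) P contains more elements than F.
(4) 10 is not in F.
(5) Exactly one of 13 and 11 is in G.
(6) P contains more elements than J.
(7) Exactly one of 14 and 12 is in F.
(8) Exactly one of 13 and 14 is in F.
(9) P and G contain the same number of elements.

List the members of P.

P = {10, 11}

From (4): 10 ∉ F.
Suppose 10 ∉ P: no assignment then satisfies all the clues, so 10 ∈ P.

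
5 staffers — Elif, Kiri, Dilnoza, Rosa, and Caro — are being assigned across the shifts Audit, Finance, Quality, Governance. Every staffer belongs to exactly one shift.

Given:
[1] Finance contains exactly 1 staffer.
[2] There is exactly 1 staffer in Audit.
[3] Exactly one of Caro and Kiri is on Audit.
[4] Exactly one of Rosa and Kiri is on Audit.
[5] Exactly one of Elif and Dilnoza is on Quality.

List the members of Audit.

Audit = {Kiri}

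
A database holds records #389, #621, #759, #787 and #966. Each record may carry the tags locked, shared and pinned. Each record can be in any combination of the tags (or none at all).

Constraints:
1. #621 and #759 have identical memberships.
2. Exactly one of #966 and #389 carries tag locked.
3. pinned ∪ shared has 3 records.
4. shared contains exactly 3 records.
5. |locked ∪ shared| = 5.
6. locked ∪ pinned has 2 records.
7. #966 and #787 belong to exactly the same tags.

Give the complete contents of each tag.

locked = {#787, #966}; shared = {#389, #621, #759}; pinned = {}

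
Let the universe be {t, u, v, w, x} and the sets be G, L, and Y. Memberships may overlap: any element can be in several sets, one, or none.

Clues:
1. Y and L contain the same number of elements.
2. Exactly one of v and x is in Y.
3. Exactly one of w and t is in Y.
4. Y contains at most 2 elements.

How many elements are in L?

2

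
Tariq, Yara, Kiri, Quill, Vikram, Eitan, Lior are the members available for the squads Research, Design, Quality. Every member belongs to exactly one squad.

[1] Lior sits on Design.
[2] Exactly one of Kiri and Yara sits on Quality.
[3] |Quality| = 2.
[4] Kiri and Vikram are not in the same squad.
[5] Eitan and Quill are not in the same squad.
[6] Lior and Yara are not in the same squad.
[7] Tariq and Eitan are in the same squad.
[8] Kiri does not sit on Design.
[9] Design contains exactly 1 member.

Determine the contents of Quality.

Quality = {Kiri, Quill}

From (1): Lior ∈ Design.
From (8): Kiri ∉ Design.
(6): Yara ∉ Design.
(9): Design already has 1, so the rest are out.
Suppose Tariq ∈ Quality: no assignment then satisfies all the clues, so Tariq ∉ Quality.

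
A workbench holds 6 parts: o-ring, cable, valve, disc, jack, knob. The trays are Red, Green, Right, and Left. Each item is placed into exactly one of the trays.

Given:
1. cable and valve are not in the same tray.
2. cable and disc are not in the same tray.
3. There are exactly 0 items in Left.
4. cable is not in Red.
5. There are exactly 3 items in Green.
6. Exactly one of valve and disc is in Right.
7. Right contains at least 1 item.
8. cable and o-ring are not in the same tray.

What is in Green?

Green = {cable, jack, knob}

From (4): cable ∉ Red.
(3): Left already has 0, so the rest are out.
Suppose o-ring ∈ Green: no assignment then satisfies all the clues, so o-ring ∉ Green.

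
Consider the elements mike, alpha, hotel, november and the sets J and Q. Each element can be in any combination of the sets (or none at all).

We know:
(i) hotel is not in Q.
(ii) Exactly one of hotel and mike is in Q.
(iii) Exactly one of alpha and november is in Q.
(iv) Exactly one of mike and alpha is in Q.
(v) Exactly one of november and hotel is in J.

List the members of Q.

Q = {mike, november}

From (i): hotel ∉ Q.
(ii) (exactly one): mike ∈ Q.
(iv) (exactly one): alpha ∉ Q.
(iii) (exactly one): november ∈ Q.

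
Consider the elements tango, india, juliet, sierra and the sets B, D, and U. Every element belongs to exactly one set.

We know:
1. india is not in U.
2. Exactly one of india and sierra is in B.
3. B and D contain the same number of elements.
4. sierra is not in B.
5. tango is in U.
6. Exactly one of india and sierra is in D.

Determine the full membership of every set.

B = {india}; D = {sierra}; U = {juliet, tango}

From (1): india ∉ U.
From (4): sierra ∉ B.
From (5): tango ∈ U.
(2) (exactly one): india ∈ B.
(6) (exactly one): sierra ∈ D.
Suppose juliet ∈ B: no assignment then satisfies all the clues, so juliet ∉ B.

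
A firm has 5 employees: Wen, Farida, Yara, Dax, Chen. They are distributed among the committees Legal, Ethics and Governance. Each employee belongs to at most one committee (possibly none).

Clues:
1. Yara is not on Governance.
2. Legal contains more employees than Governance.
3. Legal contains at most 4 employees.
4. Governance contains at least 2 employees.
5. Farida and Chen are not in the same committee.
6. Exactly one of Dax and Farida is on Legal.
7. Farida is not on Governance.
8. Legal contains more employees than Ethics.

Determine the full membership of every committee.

From (1): Yara ∉ Governance.
From (7): Farida ∉ Governance.
Suppose Wen ∉ Legal: no assignment then satisfies all the clues, so Wen ∈ Legal.

Legal = {Farida, Wen, Yara}; Ethics = {}; Governance = {Chen, Dax}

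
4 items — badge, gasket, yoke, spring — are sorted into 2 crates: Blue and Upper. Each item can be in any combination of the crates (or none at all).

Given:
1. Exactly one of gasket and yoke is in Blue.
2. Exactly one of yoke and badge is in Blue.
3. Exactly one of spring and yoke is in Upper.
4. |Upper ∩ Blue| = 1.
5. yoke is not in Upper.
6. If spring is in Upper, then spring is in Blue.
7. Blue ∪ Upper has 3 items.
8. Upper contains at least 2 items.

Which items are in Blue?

Blue = {spring, yoke}

From (5): yoke ∉ Upper.
(3) (exactly one): spring ∈ Upper.
(6): spring ∈ Blue.
Suppose badge ∈ Blue: no assignment then satisfies all the clues, so badge ∉ Blue.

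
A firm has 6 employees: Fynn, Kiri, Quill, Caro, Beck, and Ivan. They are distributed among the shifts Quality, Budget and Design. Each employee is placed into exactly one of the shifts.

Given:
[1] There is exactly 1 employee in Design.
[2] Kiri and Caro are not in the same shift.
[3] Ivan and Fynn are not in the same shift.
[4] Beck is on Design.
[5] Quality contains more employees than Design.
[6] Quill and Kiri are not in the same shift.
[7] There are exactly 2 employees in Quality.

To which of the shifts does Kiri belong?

From (4): Beck ∈ Design.
(1): Design already has 1, so the rest are out.
Suppose Kiri ∉ Quality: no assignment then satisfies all the clues, so Kiri ∈ Quality.

Kiri: Quality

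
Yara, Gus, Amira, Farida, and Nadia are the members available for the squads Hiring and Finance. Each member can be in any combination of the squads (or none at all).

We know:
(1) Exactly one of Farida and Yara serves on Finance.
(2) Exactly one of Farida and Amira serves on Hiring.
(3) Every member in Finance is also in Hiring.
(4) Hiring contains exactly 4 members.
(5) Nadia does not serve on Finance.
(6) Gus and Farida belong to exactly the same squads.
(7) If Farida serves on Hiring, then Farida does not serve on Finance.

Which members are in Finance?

From (5): Nadia ∉ Finance.
Suppose Yara ∉ Finance: no assignment then satisfies all the clues, so Yara ∈ Finance.

Finance = {Yara}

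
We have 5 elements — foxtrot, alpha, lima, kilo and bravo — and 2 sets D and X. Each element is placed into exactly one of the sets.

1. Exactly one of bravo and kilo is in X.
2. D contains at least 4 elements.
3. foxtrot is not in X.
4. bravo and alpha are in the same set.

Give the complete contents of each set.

D = {alpha, bravo, foxtrot, lima}; X = {kilo}

From (3): foxtrot ∉ X.
Only one set left: foxtrot ∈ D.
Suppose alpha ∉ D: no assignment then satisfies all the clues, so alpha ∈ D.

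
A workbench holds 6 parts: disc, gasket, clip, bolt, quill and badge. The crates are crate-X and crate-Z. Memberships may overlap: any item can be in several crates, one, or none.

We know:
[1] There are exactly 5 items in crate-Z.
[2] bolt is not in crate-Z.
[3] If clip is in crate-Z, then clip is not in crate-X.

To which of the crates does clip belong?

From (2): bolt ∉ crate-Z.
(1): only 5 candidates remain for crate-Z, so all are in.
(3): clip ∉ crate-X.

clip: crate-Z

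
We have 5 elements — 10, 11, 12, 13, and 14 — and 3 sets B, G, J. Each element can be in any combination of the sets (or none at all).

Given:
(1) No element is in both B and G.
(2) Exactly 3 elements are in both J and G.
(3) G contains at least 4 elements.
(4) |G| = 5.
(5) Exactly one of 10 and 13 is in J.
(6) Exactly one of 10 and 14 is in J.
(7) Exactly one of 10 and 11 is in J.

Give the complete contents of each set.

B = {}; G = {10, 11, 12, 13, 14}; J = {11, 13, 14}

(4): only 5 candidates remain for G, so all are in.
(1) (disjoint): 10 ∉ B.
(1) (disjoint): 11 ∉ B.
(1) (disjoint): 12 ∉ B.
(1) (disjoint): 13 ∉ B.
(1) (disjoint): 14 ∉ B.
Suppose 10 ∈ J: no assignment then satisfies all the clues, so 10 ∉ J.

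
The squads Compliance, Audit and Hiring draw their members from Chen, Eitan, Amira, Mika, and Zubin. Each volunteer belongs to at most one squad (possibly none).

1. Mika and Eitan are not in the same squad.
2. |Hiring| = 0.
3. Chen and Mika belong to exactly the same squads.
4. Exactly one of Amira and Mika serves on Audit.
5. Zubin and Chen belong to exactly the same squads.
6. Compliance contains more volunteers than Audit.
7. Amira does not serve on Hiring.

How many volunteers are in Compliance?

3

From (7): Amira ∉ Hiring.
(2): Hiring already has 0, so the rest are out.
Suppose Chen ∉ Compliance: no assignment then satisfies all the clues, so Chen ∈ Compliance.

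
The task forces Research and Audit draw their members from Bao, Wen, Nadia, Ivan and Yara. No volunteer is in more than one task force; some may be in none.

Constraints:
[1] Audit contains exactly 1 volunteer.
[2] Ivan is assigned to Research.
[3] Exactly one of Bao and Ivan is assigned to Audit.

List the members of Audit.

Audit = {Bao}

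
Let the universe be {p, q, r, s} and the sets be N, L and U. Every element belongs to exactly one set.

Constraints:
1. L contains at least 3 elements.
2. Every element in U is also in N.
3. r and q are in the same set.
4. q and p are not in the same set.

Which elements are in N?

N = {p}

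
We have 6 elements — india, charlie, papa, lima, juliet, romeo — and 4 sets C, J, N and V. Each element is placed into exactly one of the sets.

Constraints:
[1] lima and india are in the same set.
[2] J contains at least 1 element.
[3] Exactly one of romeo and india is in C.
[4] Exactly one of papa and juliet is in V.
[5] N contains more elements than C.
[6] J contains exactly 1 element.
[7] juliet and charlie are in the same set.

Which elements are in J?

J = {papa}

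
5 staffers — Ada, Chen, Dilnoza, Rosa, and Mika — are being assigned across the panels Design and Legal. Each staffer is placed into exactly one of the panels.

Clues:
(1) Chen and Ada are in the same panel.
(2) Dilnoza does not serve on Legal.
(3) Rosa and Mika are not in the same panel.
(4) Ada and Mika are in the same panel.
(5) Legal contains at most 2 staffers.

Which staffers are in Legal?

Legal = {Rosa}

From (2): Dilnoza ∉ Legal.
Only one panel left: Dilnoza ∈ Design.
Suppose Ada ∈ Legal: no assignment then satisfies all the clues, so Ada ∉ Legal.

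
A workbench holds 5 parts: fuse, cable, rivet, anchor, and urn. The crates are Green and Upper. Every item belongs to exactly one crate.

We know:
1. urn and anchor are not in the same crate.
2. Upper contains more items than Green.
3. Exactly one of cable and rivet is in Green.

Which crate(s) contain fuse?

fuse: Upper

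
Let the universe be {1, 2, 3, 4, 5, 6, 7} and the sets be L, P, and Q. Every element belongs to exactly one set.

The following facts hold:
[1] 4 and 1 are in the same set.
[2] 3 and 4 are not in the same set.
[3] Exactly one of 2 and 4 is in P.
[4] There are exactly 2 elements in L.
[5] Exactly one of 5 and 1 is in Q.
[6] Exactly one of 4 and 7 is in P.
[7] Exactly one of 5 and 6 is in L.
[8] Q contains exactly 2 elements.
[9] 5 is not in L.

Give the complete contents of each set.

L = {3, 6}; P = {2, 5, 7}; Q = {1, 4}

From (9): 5 ∉ L.
(7) (exactly one): 6 ∈ L.
Suppose 1 ∈ L: no assignment then satisfies all the clues, so 1 ∉ L.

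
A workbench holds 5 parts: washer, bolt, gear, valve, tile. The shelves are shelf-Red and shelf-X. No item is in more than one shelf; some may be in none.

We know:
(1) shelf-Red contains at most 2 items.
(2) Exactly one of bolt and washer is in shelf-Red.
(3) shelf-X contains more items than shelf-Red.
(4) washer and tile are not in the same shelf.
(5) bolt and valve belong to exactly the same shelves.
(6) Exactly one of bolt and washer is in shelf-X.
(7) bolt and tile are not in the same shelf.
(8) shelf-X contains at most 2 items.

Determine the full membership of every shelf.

shelf-Red = {washer}; shelf-X = {bolt, valve}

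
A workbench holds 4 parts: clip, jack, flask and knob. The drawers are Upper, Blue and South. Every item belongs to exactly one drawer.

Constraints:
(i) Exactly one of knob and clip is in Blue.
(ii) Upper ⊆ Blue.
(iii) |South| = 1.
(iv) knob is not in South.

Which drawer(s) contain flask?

flask: Blue

From (iv): knob ∉ South.
Suppose flask ∈ Upper: no assignment then satisfies all the clues, so flask ∉ Upper.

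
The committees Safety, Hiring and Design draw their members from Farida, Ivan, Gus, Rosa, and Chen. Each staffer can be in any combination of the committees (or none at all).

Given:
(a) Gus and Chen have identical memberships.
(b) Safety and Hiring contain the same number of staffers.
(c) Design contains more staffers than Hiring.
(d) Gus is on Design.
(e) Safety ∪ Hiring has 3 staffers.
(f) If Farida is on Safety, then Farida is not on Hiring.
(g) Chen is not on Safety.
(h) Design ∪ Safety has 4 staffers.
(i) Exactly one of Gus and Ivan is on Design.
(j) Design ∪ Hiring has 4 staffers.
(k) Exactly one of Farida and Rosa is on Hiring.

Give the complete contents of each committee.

Safety = {Farida, Rosa}; Hiring = {Ivan, Rosa}; Design = {Chen, Gus, Rosa}

From (d): Gus ∈ Design.
From (g): Chen ∉ Safety.
(a): Gus matches Chen: Gus ∉ Safety.
(a): Chen matches Gus: Chen ∈ Design.
(i) (exactly one): Ivan ∉ Design.
Suppose Farida ∉ Safety: no assignment then satisfies all the clues, so Farida ∈ Safety.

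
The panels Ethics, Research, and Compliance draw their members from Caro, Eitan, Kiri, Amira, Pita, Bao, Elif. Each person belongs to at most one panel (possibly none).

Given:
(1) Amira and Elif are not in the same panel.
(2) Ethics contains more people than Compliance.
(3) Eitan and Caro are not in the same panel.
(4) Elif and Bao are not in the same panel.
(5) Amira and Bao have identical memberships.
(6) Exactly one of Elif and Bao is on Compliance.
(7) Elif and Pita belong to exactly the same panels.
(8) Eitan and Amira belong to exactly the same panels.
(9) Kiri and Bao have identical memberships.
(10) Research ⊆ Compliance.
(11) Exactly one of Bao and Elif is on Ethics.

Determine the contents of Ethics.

Ethics = {Amira, Bao, Eitan, Kiri}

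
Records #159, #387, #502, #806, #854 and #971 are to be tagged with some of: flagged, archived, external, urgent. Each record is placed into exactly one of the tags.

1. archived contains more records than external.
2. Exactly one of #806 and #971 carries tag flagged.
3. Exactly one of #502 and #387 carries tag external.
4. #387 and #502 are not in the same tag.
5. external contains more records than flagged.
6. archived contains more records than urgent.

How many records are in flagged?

1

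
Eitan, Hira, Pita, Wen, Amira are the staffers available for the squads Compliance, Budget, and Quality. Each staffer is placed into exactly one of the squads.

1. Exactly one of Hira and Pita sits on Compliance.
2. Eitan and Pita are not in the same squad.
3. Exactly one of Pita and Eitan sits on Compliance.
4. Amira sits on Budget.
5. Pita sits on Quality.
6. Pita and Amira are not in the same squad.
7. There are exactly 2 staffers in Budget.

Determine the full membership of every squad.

Compliance = {Eitan, Hira}; Budget = {Amira, Wen}; Quality = {Pita}

From (4): Amira ∈ Budget.
From (5): Pita ∈ Quality.
(1) (exactly one): Hira ∈ Compliance.
(2): Eitan ∉ Quality.
(3) (exactly one): Eitan ∈ Compliance.
(7): only 2 candidates remain for Budget, so all are in.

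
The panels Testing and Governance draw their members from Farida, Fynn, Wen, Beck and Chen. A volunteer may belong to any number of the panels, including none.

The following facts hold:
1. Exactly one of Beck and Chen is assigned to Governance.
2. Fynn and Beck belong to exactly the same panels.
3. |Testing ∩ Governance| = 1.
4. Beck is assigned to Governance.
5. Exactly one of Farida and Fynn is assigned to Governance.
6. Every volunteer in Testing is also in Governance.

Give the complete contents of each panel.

Testing = {Wen}; Governance = {Beck, Fynn, Wen}

From (4): Beck ∈ Governance.
(1) (exactly one): Chen ∉ Governance.
(2): Fynn matches Beck: Fynn ∈ Governance.
(5) (exactly one): Farida ∉ Governance.
(6) contrapositive: Farida ∉ Testing.
(6) contrapositive: Chen ∉ Testing.
Suppose Fynn ∈ Testing: no assignment then satisfies all the clues, so Fynn ∉ Testing.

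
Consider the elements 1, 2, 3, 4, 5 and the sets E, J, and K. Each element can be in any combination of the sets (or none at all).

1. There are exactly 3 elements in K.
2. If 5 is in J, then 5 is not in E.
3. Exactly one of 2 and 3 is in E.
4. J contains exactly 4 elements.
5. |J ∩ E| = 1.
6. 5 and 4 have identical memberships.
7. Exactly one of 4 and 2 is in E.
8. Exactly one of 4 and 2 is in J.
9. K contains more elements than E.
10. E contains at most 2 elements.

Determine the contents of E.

E = {1, 2}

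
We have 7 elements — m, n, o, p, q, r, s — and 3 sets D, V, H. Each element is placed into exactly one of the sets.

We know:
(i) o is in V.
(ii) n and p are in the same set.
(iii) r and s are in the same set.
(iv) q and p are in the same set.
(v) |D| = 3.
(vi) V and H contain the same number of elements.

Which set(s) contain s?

s: H

From (i): o ∈ V.
Suppose s ∈ D: no assignment then satisfies all the clues, so s ∉ D.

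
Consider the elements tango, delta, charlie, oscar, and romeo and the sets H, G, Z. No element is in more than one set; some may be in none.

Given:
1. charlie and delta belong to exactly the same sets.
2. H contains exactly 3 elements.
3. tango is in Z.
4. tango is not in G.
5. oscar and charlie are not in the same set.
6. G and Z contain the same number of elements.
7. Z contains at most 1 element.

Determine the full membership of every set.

H = {charlie, delta, romeo}; G = {oscar}; Z = {tango}

From (3): tango ∈ Z.
(7): Z already has 1, so the rest are out.
Suppose delta ∉ H: no assignment then satisfies all the clues, so delta ∈ H.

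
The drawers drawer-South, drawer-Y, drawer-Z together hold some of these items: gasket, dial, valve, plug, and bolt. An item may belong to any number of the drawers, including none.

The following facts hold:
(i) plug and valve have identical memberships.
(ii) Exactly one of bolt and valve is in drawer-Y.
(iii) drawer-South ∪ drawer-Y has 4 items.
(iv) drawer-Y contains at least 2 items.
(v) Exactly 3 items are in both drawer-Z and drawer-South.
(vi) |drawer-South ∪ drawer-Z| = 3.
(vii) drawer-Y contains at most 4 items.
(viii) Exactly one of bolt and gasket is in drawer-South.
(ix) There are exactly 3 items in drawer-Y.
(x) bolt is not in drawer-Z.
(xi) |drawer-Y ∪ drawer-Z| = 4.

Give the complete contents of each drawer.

drawer-South = {gasket, plug, valve}; drawer-Y = {dial, plug, valve}; drawer-Z = {gasket, plug, valve}

From (x): bolt ∉ drawer-Z.
Suppose gasket ∉ drawer-South: no assignment then satisfies all the clues, so gasket ∈ drawer-South.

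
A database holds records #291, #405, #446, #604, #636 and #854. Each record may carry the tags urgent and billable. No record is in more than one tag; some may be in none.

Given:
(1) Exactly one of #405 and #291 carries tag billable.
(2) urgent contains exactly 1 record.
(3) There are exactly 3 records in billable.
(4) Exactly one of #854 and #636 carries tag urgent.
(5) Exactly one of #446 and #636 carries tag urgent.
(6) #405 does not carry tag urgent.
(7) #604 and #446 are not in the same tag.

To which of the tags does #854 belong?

#854: billable

From (6): #405 ∉ urgent.
Suppose #854 ∈ urgent: no assignment then satisfies all the clues, so #854 ∉ urgent.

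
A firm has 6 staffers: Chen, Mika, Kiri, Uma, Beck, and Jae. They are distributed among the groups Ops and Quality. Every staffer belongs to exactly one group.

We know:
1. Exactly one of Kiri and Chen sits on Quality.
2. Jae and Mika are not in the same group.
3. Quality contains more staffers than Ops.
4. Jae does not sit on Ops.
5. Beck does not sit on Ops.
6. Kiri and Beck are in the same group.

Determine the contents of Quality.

Quality = {Beck, Jae, Kiri, Uma}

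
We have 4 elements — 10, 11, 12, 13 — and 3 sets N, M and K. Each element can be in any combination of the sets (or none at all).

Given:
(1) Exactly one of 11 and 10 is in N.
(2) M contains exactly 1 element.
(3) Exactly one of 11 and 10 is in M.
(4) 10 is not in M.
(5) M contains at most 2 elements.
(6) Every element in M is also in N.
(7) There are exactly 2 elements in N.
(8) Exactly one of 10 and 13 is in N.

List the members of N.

N = {11, 13}

From (4): 10 ∉ M.
(3) (exactly one): 11 ∈ M.
(6) with 11 ∈ M: 11 ∈ N.
(1) (exactly one): 10 ∉ N.
(2): M already has 1, so the rest are out.
(8) (exactly one): 13 ∈ N.
(7): N already has 2, so the rest are out.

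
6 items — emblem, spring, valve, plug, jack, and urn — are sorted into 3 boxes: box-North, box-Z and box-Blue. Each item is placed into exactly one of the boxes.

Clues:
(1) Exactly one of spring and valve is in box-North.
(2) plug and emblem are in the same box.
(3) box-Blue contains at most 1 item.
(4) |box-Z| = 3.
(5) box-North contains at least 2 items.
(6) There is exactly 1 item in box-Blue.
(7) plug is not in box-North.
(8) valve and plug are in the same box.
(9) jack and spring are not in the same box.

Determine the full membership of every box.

box-North = {spring, urn}; box-Z = {emblem, plug, valve}; box-Blue = {jack}

From (7): plug ∉ box-North.
(2): emblem matches plug: emblem ∉ box-North.
(8): valve matches plug: valve ∉ box-North.
(1) (exactly one): spring ∈ box-North.
(9): jack ∉ box-North.
(5): only 2 candidates remain for box-North, so all are in.
Suppose emblem ∉ box-Z: no assignment then satisfies all the clues, so emblem ∈ box-Z.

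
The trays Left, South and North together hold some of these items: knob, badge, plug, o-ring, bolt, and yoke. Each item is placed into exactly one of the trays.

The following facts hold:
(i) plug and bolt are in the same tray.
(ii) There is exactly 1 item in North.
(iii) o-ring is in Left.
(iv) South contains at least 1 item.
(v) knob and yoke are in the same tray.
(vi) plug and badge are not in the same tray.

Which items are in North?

North = {badge}

From (iii): o-ring ∈ Left.
Suppose knob ∈ North: no assignment then satisfies all the clues, so knob ∉ North.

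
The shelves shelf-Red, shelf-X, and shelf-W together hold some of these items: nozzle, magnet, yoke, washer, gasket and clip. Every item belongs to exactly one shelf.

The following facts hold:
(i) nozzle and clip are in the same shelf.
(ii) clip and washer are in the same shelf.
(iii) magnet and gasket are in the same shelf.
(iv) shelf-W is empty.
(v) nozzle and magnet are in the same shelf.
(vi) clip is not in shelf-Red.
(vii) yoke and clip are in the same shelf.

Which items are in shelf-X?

shelf-X = {clip, gasket, magnet, nozzle, washer, yoke}

From (vi): clip ∉ shelf-Red.
(i): nozzle matches clip: nozzle ∉ shelf-Red.
(ii): washer matches clip: washer ∉ shelf-Red.
(iv): shelf-W already has 0, so the rest are out.
(v): magnet matches nozzle: magnet ∉ shelf-Red.
(vii): yoke matches clip: yoke ∉ shelf-Red.
Only one shelf left: nozzle ∈ shelf-X.
Only one shelf left: magnet ∈ shelf-X.
Only one shelf left: yoke ∈ shelf-X.
Only one shelf left: washer ∈ shelf-X.
Only one shelf left: clip ∈ shelf-X.
(iii): gasket matches magnet: gasket ∈ shelf-X.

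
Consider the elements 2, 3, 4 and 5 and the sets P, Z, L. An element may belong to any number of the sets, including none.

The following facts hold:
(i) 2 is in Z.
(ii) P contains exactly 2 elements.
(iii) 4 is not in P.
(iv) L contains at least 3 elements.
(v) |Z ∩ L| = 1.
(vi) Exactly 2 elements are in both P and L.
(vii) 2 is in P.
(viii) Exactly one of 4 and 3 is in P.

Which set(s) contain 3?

3: L, P

From (i): 2 ∈ Z.
From (iii): 4 ∉ P.
From (vii): 2 ∈ P.
(viii) (exactly one): 3 ∈ P.
(ii): P already has 2, so the rest are out.
Suppose 3 ∈ Z: no assignment then satisfies all the clues, so 3 ∉ Z.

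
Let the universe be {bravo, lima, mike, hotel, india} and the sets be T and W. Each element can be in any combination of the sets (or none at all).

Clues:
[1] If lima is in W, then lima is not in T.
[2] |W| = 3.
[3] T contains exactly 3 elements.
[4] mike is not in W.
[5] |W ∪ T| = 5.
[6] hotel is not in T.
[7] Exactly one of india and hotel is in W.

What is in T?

T = {bravo, india, mike}

From (4): mike ∉ W.
From (6): hotel ∉ T.
Suppose bravo ∉ T: no assignment then satisfies all the clues, so bravo ∈ T.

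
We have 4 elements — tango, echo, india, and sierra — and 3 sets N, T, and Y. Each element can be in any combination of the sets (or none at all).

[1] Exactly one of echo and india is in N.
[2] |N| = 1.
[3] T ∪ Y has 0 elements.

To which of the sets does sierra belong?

sierra: none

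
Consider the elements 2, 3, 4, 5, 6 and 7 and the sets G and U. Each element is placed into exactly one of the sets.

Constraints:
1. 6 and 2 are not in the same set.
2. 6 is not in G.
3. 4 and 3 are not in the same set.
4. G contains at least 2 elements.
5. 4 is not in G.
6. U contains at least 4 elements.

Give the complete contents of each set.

G = {2, 3}; U = {4, 5, 6, 7}

From (2): 6 ∉ G.
From (5): 4 ∉ G.
Only one set left: 4 ∈ U.
Only one set left: 6 ∈ U.
(1): 2 ∉ U.
(3): 3 ∉ U.
(6): only 4 candidates remain for U, so all are in.
Only one set left: 2 ∈ G.
Only one set left: 3 ∈ G.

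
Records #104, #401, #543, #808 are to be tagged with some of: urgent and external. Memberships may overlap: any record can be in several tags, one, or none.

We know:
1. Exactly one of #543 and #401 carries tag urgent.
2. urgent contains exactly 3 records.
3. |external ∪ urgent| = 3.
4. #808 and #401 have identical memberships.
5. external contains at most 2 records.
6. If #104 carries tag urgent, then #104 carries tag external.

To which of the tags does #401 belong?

#401: urgent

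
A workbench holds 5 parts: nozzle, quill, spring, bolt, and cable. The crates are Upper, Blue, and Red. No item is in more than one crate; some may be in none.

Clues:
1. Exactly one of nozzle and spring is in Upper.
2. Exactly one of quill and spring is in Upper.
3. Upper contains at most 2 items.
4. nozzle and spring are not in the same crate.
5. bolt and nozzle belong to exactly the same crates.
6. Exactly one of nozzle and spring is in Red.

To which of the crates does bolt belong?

bolt: Red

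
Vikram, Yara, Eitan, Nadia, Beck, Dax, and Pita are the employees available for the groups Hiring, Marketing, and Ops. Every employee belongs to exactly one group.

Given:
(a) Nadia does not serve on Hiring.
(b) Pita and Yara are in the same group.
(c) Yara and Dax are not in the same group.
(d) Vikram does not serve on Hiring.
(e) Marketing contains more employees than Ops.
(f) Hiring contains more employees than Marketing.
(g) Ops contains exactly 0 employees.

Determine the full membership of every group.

Hiring = {Beck, Eitan, Pita, Yara}; Marketing = {Dax, Nadia, Vikram}; Ops = {}

From (a): Nadia ∉ Hiring.
From (d): Vikram ∉ Hiring.
(g): Ops already has 0, so the rest are out.
Only one group left: Vikram ∈ Marketing.
Only one group left: Nadia ∈ Marketing.
Suppose Yara ∉ Hiring: no assignment then satisfies all the clues, so Yara ∈ Hiring.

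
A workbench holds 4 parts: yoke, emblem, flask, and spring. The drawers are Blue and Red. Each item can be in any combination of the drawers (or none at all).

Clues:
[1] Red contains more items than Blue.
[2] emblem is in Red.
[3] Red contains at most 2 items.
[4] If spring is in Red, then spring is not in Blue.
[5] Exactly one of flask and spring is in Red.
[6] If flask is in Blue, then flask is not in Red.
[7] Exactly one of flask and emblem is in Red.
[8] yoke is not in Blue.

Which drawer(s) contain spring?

spring: Red

From (2): emblem ∈ Red.
From (8): yoke ∉ Blue.
(7) (exactly one): flask ∉ Red.
(5) (exactly one): spring ∈ Red.
(3): Red already has 2, so the rest are out.
(4): spring ∉ Blue.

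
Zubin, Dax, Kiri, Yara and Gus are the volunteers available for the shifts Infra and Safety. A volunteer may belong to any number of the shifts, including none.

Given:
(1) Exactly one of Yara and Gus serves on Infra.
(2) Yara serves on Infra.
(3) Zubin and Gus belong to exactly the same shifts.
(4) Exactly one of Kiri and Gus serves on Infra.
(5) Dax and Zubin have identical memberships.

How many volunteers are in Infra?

From (2): Yara ∈ Infra.
(1) (exactly one): Gus ∉ Infra.
(3): Zubin matches Gus: Zubin ∉ Infra.
(4) (exactly one): Kiri ∈ Infra.
(5): Dax matches Zubin: Dax ∉ Infra.

2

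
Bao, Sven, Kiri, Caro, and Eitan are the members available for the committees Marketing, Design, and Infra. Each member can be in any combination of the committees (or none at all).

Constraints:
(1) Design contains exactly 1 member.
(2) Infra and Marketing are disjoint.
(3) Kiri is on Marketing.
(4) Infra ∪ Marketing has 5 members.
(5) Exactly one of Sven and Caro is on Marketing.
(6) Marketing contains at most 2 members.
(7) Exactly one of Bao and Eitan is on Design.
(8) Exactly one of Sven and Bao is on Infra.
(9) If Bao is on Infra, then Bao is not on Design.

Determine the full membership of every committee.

Marketing = {Kiri, Sven}; Design = {Eitan}; Infra = {Bao, Caro, Eitan}

From (3): Kiri ∈ Marketing.
(2) (disjoint): Kiri ∉ Infra.
Suppose Bao ∈ Marketing: no assignment then satisfies all the clues, so Bao ∉ Marketing.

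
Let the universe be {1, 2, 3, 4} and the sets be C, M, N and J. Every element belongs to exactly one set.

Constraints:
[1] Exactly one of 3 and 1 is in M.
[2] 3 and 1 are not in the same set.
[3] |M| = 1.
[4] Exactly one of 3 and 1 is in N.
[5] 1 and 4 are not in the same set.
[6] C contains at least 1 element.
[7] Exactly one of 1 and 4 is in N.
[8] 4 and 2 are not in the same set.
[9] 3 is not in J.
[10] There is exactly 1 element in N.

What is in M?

M = {3}

From (9): 3 ∉ J.
Suppose 1 ∈ M: no assignment then satisfies all the clues, so 1 ∉ M.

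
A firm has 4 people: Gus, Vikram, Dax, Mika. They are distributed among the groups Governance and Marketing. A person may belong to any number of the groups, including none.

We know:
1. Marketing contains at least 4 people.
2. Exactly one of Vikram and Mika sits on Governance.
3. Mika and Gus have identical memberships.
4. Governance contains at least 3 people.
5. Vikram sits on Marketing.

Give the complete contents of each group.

Governance = {Dax, Gus, Mika}; Marketing = {Dax, Gus, Mika, Vikram}

From (5): Vikram ∈ Marketing.
(1): only 4 candidates remain for Marketing, so all are in.
Suppose Gus ∉ Governance: no assignment then satisfies all the clues, so Gus ∈ Governance.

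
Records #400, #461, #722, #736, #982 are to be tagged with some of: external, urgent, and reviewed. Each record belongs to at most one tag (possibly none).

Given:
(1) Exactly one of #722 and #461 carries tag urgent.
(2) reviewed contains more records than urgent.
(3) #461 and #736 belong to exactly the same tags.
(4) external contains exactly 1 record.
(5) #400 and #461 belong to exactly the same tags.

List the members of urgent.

urgent = {#722}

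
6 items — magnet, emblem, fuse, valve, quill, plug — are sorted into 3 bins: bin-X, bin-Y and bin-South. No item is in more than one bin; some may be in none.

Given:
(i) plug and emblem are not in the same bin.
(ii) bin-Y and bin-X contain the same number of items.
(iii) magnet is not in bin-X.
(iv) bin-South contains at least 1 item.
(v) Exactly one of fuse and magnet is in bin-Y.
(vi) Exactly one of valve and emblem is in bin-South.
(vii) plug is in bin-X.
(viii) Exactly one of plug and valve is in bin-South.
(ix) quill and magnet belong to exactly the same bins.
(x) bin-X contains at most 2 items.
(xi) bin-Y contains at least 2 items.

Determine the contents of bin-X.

bin-X = {fuse, plug}

From (iii): magnet ∉ bin-X.
From (vii): plug ∈ bin-X.
(i): emblem ∉ bin-X.
(viii) (exactly one): valve ∈ bin-South.
(ix): quill matches magnet: quill ∉ bin-X.
(vi) (exactly one): emblem ∉ bin-South.
Suppose fuse ∉ bin-X: no assignment then satisfies all the clues, so fuse ∈ bin-X.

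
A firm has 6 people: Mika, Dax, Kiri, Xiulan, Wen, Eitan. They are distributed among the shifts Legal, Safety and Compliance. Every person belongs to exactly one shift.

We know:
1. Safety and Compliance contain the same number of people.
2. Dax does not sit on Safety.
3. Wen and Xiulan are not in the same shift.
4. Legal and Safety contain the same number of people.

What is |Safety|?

2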